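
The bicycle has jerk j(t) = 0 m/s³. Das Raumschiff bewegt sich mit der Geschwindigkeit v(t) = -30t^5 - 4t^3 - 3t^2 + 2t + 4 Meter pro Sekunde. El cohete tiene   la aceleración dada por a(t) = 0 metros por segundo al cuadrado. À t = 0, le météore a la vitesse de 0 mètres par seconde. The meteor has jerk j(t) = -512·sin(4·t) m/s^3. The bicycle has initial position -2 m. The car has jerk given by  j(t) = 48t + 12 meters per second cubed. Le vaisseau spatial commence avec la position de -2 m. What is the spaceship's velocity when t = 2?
From the given velocity equation v(t) = -30·t^5 - 4·t^3 - 3·t^2 + 2·t + 4, we substitute t = 2 to get v = -996.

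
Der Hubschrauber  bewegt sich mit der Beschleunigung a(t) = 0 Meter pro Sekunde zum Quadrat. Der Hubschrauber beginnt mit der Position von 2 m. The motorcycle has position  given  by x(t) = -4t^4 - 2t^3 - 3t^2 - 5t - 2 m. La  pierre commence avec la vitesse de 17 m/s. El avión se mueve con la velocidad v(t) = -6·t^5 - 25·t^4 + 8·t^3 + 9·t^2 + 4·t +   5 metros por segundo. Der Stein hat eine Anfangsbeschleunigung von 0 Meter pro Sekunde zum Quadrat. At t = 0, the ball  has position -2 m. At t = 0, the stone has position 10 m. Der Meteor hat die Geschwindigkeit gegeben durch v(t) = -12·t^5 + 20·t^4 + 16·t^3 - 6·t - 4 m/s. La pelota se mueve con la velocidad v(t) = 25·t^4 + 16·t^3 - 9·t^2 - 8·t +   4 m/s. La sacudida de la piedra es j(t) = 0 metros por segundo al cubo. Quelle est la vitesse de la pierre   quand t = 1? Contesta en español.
Necesitamos integrar nuestra ecuación de la sacudida j(t) = 0 2 veces. Integrando la sacudida y usando la condición inicial a(0) = 0, obtenemos a(t) = 0. Integrando la aceleración y usando la condición inicial v(0) = 17, obtenemos v(t) = 17. Tenemos la velocidad v(t) = 17. Sustituyendo t = 1: v(1) = 17.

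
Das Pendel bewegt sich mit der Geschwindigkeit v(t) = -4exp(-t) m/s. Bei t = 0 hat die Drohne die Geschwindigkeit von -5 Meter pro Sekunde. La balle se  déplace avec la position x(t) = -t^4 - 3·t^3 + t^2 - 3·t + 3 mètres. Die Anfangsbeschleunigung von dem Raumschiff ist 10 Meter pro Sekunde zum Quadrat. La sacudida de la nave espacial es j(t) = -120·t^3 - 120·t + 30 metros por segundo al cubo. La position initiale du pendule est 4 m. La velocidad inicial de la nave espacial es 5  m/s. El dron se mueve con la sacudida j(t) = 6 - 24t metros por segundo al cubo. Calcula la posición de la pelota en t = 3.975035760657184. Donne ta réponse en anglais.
We have position x(t) = -t^4 - 3·t^3 + t^2 - 3·t + 3. Substituting t = 3.975035760657184: x(3.975035760657184) = -431.220471180356.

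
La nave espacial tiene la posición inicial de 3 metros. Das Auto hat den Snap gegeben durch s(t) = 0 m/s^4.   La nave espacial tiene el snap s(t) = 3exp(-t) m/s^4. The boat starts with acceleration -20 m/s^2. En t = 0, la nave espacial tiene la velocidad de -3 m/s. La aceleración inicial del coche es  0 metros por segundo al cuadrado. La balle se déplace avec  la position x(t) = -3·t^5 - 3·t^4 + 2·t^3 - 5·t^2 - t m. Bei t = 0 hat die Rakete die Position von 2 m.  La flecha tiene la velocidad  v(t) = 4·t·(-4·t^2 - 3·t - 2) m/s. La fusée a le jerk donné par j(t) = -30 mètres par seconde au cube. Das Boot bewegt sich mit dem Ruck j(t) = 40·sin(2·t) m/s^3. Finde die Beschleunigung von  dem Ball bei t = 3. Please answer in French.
En partant de la position x(t) = -3·t^5 - 3·t^4 + 2·t^3 - 5·t^2 - t, nous prenons 2 dérivées. En prenant d/dt de x(t), nous trouvons v(t) = -15·t^4 - 12·t^3 + 6·t^2 - 10·t - 1. En prenant d/dt de v(t), nous trouvons a(t) = -60·t^3 - 36·t^2 + 12·t - 10. De l'équation de l'accélération a(t) = -60·t^3 - 36·t^2 + 12·t - 10, nous substituons t = 3 pour obtenir a = -1918.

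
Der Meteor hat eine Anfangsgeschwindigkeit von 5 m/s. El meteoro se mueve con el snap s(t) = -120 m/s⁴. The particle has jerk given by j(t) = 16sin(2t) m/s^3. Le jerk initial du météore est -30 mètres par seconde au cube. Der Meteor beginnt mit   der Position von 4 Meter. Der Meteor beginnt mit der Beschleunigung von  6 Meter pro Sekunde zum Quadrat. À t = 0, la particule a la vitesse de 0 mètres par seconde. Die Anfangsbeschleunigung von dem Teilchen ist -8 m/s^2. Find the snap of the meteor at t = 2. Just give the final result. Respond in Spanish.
La respuesta es -120.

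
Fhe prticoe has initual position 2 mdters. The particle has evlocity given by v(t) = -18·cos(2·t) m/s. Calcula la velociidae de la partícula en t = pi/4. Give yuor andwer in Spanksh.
Usando v(t) = -18·cos(2·t) y sustituyendo t = pi/4, encontramos v = 0.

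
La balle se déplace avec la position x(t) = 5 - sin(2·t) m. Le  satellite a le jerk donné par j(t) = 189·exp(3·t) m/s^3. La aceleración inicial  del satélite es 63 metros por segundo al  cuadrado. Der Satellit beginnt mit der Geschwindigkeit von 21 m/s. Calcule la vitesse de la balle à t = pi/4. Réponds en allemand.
Wir müssen unsere Gleichung für die Position x(t) = 5 - sin(2·t) 1-mal ableiten. Durch Ableiten von der Position erhalten wir die Geschwindigkeit: v(t) = -2·cos(2·t). Aus der Gleichung für die Geschwindigkeit v(t) = -2·cos(2·t), setzen wir t = pi/4 ein und erhalten v = 0.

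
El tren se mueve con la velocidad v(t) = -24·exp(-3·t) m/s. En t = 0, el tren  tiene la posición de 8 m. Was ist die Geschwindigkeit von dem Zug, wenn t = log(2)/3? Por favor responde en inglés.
From the given velocity equation v(t) = -24·exp(-3·t), we substitute t = log(2)/3 to get v = -12.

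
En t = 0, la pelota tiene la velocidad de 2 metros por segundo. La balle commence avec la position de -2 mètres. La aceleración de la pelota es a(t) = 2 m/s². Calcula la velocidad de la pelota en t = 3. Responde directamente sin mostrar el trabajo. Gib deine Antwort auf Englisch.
At t = 3, v = 8.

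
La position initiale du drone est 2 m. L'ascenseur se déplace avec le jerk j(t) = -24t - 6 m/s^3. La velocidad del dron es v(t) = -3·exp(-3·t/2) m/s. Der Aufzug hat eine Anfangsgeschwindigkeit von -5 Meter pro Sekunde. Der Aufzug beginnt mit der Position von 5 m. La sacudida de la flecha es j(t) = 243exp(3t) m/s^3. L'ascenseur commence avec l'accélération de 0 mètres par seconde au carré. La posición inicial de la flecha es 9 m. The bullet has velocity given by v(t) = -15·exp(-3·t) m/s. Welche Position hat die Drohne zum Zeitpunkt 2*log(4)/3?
Um dies zu lösen, müssen wir 1 Integral unserer Gleichung für die Geschwindigkeit v(t) = -3·exp(-3·t/2) finden. Die Stammfunktion von der Geschwindigkeit ist die Position. Mit x(0) = 2 erhalten wir x(t) = 2·exp(-3·t/2). Wir haben die Position x(t) = 2·exp(-3·t/2). Durch Einsetzen von t = 2*log(4)/3: x(2*log(4)/3) = 1/2.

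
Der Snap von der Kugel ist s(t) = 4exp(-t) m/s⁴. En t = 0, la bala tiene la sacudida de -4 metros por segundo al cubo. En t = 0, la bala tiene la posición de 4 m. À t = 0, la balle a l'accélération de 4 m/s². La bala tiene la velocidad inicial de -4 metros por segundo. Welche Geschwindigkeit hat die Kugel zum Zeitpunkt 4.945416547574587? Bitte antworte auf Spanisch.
Debemos encontrar la integral de nuestra ecuación del snap s(t) = 4·exp(-t) 3 veces. Tomando ∫s(t)dt y aplicando j(0) = -4, encontramos j(t) = -4·exp(-t). La integral de la sacudida, con a(0) = 4, da la aceleración: a(t) = 4·exp(-t). La integral de la aceleración, con v(0) = -4, da la velocidad: v(t) = -4·exp(-t). Tenemos la velocidad v(t) = -4·exp(-t). Sustituyendo t = 4.945416547574587: v(4.945416547574587) = -0.0284637996598002.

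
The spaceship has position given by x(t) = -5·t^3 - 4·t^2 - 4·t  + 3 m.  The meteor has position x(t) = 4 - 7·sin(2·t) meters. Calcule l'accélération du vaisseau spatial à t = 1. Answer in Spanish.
Para resolver esto, necesitamos tomar 2 derivadas de nuestra ecuación de la posición x(t) = -5·t^3 - 4·t^2 - 4·t + 3. La derivada de la posición da la velocidad: v(t) = -15·t^2 - 8·t - 4. Derivando la velocidad, obtenemos la aceleración: a(t) = -30·t - 8. Tenemos la aceleración a(t) = -30·t - 8. Sustituyendo t = 1: a(1) = -38.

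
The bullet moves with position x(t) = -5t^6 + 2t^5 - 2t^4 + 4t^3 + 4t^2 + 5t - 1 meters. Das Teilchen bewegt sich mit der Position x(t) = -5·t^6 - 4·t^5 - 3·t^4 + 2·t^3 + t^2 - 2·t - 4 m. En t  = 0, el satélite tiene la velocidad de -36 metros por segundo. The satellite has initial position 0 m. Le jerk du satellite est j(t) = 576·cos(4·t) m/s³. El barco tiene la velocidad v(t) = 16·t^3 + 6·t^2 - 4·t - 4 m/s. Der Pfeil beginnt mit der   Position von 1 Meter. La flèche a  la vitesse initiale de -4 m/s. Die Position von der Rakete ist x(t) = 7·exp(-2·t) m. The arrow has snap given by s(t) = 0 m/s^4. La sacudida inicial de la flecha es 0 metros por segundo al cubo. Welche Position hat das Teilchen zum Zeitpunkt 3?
Aus der Gleichung für die Position x(t) = -5·t^6 - 4·t^5 - 3·t^4 + 2·t^3 + t^2 - 2·t - 4, setzen wir t = 3 ein und erhalten x = -4807.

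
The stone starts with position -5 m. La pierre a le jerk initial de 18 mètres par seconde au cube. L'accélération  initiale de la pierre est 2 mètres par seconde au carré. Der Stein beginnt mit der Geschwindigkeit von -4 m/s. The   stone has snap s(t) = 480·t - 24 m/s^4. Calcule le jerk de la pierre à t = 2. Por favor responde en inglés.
We must find the antiderivative of our snap equation s(t) = 480·t - 24 1 time. Taking ∫s(t)dt and applying j(0) = 18, we find j(t) = 240·t^2 - 24·t + 18. Using j(t) = 240·t^2 - 24·t + 18 and substituting t = 2, we find j = 930.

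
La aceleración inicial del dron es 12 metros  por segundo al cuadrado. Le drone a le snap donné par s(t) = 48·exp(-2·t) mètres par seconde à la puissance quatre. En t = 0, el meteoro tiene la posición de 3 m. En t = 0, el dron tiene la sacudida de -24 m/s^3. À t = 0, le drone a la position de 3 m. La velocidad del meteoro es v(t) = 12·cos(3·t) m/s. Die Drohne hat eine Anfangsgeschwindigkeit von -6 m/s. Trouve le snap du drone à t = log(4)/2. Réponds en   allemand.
Mit s(t) = 48·exp(-2·t) und Einsetzen von t = log(4)/2, finden wir s = 12.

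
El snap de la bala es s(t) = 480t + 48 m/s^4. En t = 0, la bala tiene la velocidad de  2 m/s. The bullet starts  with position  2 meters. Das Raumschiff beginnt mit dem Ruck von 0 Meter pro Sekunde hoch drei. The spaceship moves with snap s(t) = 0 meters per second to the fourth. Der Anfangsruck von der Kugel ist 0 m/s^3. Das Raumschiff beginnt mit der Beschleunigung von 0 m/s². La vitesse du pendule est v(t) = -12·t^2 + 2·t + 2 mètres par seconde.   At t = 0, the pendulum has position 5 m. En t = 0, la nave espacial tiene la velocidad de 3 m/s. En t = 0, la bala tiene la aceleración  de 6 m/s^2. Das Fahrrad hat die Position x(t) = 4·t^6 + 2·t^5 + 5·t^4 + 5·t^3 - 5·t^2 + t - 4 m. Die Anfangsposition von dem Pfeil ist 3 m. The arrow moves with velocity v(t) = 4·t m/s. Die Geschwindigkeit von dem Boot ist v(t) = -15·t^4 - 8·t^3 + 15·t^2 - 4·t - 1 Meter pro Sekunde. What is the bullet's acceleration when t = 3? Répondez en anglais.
We need to integrate our snap equation s(t) = 480·t + 48 2 times. Finding the antiderivative of s(t) and using j(0) = 0: j(t) = 48·t·(5·t + 1). The antiderivative of jerk, with a(0) = 6, gives acceleration: a(t) = 80·t^3 + 24·t^2 + 6. We have acceleration a(t) = 80·t^3 + 24·t^2 + 6. Substituting t = 3: a(3) = 2382.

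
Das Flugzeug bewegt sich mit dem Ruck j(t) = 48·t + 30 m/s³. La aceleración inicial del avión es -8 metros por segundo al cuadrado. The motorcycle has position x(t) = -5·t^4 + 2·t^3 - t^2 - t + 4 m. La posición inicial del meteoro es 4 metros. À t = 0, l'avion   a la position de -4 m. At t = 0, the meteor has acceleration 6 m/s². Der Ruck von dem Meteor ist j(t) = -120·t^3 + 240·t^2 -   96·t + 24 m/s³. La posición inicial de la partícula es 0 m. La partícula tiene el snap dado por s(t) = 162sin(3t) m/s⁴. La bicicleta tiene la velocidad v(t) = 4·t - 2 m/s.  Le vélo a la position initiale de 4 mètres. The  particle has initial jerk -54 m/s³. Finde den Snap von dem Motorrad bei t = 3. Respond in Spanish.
Debemos derivar nuestra ecuación de la posición x(t) = -5·t^4 + 2·t^3 - t^2 - t + 4 4 veces. La derivada de la posición da la velocidad: v(t) = -20·t^3 + 6·t^2 - 2·t - 1. Derivando la velocidad, obtenemos la aceleración: a(t) = -60·t^2 + 12·t - 2. La derivada de la aceleración da la sacudida: j(t) = 12 - 120·t. La derivada de la sacudida da el snap: s(t) = -120. De la ecuación del snap s(t) = -120, sustituimos t = 3 para obtener s = -120.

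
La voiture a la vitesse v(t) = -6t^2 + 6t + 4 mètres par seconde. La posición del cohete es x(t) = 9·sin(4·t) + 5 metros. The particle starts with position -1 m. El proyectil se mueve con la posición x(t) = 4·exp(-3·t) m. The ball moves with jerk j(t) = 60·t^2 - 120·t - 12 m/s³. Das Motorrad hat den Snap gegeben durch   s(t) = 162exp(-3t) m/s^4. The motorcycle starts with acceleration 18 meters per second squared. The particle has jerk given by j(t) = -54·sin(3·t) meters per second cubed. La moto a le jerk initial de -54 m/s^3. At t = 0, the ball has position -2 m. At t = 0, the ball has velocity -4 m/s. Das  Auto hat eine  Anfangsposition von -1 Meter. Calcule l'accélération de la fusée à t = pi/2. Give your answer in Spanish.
Partiendo de la posición x(t) = 9·sin(4·t) + 5, tomamos 2 derivadas. La derivada de la posición da la velocidad: v(t) = 36·cos(4·t). La derivada de la velocidad da la aceleración: a(t) = -144·sin(4·t). De la ecuación de la aceleración a(t) = -144·sin(4·t), sustituimos t = pi/2 para obtener a = 0.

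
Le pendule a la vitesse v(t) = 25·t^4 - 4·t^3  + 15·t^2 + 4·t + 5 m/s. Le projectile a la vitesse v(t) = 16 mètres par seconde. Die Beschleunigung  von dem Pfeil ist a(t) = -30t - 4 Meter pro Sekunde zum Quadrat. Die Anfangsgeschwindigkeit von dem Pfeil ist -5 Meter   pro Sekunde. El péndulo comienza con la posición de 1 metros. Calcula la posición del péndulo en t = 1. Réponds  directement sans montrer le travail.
La respuesta es 17.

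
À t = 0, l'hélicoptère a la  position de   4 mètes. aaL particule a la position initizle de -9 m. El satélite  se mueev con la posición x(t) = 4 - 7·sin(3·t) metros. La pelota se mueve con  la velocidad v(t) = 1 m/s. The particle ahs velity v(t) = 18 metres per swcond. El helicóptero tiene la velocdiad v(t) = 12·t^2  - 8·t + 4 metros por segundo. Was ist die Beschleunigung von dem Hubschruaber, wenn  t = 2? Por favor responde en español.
Partiendo de la velocidad v(t) = 12·t^2 - 8·t + 4, tomamos 1 derivada. Tomando d/dt de v(t), encontramos a(t) = 24·t - 8. De la ecuación de la aceleración a(t) = 24·t - 8, sustituimos t = 2 para obtener a = 40.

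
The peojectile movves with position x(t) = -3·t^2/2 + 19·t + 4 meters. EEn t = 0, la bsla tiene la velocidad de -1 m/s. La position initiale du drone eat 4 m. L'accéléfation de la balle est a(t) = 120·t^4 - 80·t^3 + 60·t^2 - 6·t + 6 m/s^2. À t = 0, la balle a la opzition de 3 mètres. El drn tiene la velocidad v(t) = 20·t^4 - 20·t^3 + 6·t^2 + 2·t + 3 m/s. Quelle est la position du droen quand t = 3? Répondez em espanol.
Debemos encontrar la antiderivada de nuestra ecuación de la velocidad v(t) = 20·t^4 - 20·t^3 + 6·t^2 + 2·t + 3 1 vez. Tomando ∫v(t)dt y aplicando x(0) = 4, encontramos x(t) = 4·t^5 - 5·t^4 + 2·t^3 + t^2 + 3·t + 4. Usando x(t) = 4·t^5 - 5·t^4 + 2·t^3 + t^2 + 3·t + 4 y sustituyendo t = 3, encontramos x = 643.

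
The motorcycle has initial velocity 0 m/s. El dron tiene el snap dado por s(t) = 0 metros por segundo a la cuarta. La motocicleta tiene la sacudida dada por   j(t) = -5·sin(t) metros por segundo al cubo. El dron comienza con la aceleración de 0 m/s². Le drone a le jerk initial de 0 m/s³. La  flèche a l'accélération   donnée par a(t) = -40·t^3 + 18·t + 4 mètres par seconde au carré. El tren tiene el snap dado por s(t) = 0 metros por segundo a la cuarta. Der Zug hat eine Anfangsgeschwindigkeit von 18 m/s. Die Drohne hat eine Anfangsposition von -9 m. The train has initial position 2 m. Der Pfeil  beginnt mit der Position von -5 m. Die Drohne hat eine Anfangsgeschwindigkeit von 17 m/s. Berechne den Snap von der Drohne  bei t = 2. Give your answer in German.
Mit s(t) = 0 und Einsetzen von t = 2, finden wir s = 0.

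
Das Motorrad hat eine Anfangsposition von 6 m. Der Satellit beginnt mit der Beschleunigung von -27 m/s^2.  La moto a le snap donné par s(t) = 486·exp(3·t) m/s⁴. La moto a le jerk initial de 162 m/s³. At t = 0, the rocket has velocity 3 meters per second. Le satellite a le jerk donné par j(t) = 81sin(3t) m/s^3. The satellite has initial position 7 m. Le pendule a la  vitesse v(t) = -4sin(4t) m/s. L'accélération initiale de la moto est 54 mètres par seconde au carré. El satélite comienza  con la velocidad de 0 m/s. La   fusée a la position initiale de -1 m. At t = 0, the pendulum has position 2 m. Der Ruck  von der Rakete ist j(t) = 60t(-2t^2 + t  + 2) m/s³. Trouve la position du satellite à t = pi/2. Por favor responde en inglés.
We need to integrate our jerk equation j(t) = 81·sin(3·t) 3 times. The integral of jerk, with a(0) = -27, gives acceleration: a(t) = -27·cos(3·t). The integral of acceleration, with v(0) = 0, gives velocity: v(t) = -9·sin(3·t). The antiderivative of velocity is position. Using x(0) = 7, we get x(t) = 3·cos(3·t) + 4. From the given position equation x(t) = 3·cos(3·t) + 4, we substitute t = pi/2 to get x = 4.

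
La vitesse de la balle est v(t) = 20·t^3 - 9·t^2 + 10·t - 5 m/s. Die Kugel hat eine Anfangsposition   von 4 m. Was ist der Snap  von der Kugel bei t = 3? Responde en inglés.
We must differentiate our velocity equation v(t) = 20·t^3 - 9·t^2 + 10·t - 5 3 times. Taking d/dt of v(t), we find a(t) = 60·t^2 - 18·t + 10. Differentiating acceleration, we get jerk: j(t) = 120·t - 18. Taking d/dt of j(t), we find s(t) = 120. We have snap s(t) = 120. Substituting t = 3: s(3) = 120.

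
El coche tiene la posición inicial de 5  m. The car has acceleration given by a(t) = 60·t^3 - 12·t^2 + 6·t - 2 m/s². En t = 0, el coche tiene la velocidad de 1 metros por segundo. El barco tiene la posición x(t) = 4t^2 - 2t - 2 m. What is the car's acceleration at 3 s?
We have acceleration a(t) = 60·t^3 - 12·t^2 + 6·t - 2. Substituting t = 3: a(3) = 1528.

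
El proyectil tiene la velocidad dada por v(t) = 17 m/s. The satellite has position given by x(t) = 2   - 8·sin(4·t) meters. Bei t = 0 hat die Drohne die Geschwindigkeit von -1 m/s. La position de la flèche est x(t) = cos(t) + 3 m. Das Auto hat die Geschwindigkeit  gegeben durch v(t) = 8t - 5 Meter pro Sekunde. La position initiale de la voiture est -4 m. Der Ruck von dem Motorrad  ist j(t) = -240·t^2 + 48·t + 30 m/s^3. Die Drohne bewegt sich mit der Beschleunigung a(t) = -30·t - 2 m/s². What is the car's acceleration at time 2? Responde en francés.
Nous devons dériver notre équation de la vitesse v(t) = 8·t - 5 1 fois. En prenant d/dt de v(t), nous trouvons a(t) = 8. Nous avons l'accélération a(t) = 8. En substituant t = 2: a(2) = 8.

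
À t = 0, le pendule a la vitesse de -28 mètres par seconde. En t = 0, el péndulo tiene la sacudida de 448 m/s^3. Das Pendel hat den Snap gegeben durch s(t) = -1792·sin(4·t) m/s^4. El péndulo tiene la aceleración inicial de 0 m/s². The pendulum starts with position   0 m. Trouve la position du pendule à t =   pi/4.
En partant du snap s(t) = -1792·sin(4·t), nous prenons 4 primitives. En prenant ∫s(t)dt et en appliquant j(0) = 448, nous trouvons j(t) = 448·cos(4·t). En prenant ∫j(t)dt et en appliquant a(0) = 0, nous trouvons a(t) = 112·sin(4·t). En prenant ∫a(t)dt et en appliquant v(0) = -28, nous trouvons v(t) = -28·cos(4·t). En intégrant la vitesse et en utilisant la condition initiale x(0) = 0, nous obtenons x(t) = -7·sin(4·t). Nous avons la position x(t) = -7·sin(4·t). En substituant t = pi/4: x(pi/4) = 0.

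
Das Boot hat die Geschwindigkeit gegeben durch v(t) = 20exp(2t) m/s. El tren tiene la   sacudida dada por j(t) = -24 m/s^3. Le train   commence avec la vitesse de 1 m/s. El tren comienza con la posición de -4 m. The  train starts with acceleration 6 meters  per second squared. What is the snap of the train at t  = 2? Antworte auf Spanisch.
Para resolver esto, necesitamos tomar 1 derivada de nuestra ecuación de la sacudida j(t) = -24. Tomando d/dt de j(t), encontramos s(t) = 0. De la ecuación del snap s(t) = 0, sustituimos t = 2 para obtener s = 0.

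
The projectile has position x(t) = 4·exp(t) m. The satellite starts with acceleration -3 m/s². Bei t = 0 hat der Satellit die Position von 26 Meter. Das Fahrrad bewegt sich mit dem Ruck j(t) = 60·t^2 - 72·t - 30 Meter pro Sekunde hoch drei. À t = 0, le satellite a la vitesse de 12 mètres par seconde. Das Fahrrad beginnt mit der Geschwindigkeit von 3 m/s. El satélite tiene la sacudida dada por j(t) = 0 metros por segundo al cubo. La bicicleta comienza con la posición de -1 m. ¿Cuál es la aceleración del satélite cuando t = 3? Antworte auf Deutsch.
Wir müssen unsere Gleichung für den Ruck j(t) = 0 1-mal integrieren. Die Stammfunktion von dem Ruck ist die Beschleunigung. Mit a(0) = -3 erhalten wir a(t) = -3. Mit a(t) = -3 und Einsetzen von t = 3, finden wir a = -3.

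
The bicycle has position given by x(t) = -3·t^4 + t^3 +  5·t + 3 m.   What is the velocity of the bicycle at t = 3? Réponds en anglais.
We must differentiate our position equation x(t) = -3·t^4 + t^3 + 5·t + 3 1 time. Taking d/dt of x(t), we find v(t) = -12·t^3 + 3·t^2 + 5. From the given velocity equation v(t) = -12·t^3 + 3·t^2 + 5, we substitute t = 3 to get v = -292.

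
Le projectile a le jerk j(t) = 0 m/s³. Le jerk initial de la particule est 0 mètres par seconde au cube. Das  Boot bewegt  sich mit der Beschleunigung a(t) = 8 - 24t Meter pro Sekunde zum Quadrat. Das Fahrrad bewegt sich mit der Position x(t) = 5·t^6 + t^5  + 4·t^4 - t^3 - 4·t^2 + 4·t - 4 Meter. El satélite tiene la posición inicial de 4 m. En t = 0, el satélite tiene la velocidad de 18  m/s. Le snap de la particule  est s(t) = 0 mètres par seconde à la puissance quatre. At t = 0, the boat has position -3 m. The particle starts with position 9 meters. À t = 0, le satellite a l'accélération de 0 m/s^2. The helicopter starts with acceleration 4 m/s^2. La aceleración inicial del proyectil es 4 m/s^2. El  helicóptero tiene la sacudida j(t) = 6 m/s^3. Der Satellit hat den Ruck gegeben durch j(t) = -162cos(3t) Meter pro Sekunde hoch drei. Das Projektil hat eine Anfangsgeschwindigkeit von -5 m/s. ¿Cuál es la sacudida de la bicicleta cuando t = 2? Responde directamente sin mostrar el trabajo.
La respuesta es 5226.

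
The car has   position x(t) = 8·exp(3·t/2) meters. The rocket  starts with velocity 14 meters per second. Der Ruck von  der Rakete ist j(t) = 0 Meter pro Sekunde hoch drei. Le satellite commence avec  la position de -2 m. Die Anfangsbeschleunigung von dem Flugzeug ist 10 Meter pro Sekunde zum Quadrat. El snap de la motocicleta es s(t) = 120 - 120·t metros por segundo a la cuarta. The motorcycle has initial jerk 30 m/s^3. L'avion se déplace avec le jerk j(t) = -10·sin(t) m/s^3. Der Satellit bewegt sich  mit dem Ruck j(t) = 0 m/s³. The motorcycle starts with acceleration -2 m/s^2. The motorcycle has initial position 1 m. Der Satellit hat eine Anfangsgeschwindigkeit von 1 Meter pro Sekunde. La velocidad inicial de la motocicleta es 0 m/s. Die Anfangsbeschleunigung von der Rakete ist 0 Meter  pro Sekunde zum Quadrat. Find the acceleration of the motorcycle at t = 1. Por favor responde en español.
Necesitamos integrar nuestra ecuación del snap s(t) = 120 - 120·t 2 veces. Tomando ∫s(t)dt y aplicando j(0) = 30, encontramos j(t) = -60·t^2 + 120·t + 30. Tomando ∫j(t)dt y aplicando a(0) = -2, encontramos a(t) = -20·t^3 + 60·t^2 + 30·t - 2. De la ecuación de la aceleración a(t) = -20·t^3 + 60·t^2 + 30·t - 2, sustituimos t = 1 para obtener a = 68.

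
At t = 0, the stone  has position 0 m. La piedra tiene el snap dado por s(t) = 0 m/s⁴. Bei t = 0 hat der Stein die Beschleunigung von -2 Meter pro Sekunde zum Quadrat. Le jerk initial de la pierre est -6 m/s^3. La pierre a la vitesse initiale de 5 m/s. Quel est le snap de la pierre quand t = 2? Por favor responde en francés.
En utilisant s(t) = 0 et en substituant t = 2, nous trouvons s = 0.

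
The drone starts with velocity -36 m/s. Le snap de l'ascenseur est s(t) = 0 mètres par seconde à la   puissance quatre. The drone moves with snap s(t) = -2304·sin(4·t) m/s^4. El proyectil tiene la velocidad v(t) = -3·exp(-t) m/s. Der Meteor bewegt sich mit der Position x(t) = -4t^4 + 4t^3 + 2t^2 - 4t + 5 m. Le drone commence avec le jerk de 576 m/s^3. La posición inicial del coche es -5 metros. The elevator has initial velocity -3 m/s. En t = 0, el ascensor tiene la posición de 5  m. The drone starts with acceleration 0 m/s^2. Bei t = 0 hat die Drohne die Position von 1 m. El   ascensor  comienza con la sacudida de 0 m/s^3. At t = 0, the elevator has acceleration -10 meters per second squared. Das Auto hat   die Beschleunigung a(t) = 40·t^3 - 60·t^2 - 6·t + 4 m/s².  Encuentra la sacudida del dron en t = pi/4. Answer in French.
En partant du snap s(t) = -2304·sin(4·t), nous prenons 1 primitive. En prenant ∫s(t)dt et en appliquant j(0) = 576, nous trouvons j(t) = 576·cos(4·t). En utilisant j(t) = 576·cos(4·t) et en substituant t = pi/4, nous trouvons j = -576.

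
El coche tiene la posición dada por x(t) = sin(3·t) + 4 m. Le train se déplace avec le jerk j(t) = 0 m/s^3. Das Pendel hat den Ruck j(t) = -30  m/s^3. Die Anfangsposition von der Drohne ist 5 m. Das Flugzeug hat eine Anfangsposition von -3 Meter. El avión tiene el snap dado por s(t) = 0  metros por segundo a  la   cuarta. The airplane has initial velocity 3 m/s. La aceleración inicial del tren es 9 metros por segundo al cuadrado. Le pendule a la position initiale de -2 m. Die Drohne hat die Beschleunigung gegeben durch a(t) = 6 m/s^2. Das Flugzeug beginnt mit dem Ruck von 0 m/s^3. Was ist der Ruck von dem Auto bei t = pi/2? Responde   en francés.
Pour résoudre ceci, nous devons prendre 3 dérivées de notre équation de la position x(t) = sin(3·t) + 4. La dérivée de la position donne la vitesse: v(t) = 3·cos(3·t). En prenant d/dt de v(t), nous trouvons a(t) = -9·sin(3·t). En prenant d/dt de a(t), nous trouvons j(t) = -27·cos(3·t). En utilisant j(t) = -27·cos(3·t) et en substituant t = pi/2, nous trouvons j = 0.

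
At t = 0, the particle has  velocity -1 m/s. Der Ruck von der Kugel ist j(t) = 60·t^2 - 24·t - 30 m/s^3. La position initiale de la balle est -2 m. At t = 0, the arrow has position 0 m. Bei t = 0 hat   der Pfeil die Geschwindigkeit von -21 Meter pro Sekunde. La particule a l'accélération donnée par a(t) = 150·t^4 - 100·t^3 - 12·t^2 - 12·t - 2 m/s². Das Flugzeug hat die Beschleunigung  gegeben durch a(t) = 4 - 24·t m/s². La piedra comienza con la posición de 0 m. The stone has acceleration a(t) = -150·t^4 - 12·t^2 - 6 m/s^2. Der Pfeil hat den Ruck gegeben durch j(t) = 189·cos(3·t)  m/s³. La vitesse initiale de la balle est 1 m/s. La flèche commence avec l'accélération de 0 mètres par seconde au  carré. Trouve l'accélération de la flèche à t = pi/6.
En partant du jerk j(t) = 189·cos(3·t), nous prenons 1 primitive. En intégrant le jerk et en utilisant la condition initiale a(0) = 0, nous obtenons a(t) = 63·sin(3·t). De l'équation de l'accélération a(t) = 63·sin(3·t), nous substituons t = pi/6 pour obtenir a = 63.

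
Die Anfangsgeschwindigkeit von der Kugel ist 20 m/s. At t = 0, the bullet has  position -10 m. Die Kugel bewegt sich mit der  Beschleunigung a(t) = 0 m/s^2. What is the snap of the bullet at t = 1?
To solve this, we need to take 2 derivatives of our acceleration equation a(t) = 0. Differentiating acceleration, we get jerk: j(t) = 0. Differentiating jerk, we get snap: s(t) = 0. Using s(t) = 0 and substituting t = 1, we find s = 0.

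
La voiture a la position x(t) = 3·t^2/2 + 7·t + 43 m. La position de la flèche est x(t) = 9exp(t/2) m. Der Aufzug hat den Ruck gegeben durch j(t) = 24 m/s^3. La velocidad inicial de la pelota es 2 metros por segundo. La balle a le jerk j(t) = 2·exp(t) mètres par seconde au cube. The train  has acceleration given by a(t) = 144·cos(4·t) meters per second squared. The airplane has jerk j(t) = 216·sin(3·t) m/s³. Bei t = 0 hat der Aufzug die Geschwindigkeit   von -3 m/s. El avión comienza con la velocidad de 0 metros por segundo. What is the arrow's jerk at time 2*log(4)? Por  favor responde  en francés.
Nous devons dériver notre équation de la position x(t) = 9·exp(t/2) 3 fois. En dérivant la position, nous obtenons la vitesse: v(t) = 9·exp(t/2)/2. La dérivée de la vitesse donne l'accélération: a(t) = 9·exp(t/2)/4. En dérivant l'accélération, nous obtenons le jerk: j(t) = 9·exp(t/2)/8. De l'équation du jerk j(t) = 9·exp(t/2)/8, nous substituons t = 2*log(4) pour obtenir j = 9/2.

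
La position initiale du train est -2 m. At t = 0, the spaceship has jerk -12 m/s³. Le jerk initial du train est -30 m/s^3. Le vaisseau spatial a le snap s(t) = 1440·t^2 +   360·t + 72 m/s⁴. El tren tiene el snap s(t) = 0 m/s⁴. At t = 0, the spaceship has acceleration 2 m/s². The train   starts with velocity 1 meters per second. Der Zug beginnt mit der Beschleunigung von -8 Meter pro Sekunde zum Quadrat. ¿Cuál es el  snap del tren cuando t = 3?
Usando s(t) = 0 y sustituyendo t = 3, encontramos s = 0.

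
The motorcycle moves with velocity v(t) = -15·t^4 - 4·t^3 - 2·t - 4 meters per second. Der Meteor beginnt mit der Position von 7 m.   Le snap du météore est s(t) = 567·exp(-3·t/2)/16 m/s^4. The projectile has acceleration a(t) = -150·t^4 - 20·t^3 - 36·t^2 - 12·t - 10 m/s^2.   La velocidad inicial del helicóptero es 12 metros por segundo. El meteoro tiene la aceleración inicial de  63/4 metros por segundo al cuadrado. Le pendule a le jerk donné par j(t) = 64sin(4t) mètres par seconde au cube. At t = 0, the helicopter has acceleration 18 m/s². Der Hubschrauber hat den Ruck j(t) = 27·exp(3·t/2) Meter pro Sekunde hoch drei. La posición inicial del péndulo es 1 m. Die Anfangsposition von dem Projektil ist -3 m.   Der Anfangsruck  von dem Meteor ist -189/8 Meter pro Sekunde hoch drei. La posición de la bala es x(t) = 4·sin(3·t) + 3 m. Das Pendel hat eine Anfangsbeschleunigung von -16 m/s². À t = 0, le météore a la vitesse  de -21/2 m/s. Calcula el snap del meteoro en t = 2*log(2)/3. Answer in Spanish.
Usando s(t) = 567·exp(-3·t/2)/16 y sustituyendo t = 2*log(2)/3, encontramos s = 567/32.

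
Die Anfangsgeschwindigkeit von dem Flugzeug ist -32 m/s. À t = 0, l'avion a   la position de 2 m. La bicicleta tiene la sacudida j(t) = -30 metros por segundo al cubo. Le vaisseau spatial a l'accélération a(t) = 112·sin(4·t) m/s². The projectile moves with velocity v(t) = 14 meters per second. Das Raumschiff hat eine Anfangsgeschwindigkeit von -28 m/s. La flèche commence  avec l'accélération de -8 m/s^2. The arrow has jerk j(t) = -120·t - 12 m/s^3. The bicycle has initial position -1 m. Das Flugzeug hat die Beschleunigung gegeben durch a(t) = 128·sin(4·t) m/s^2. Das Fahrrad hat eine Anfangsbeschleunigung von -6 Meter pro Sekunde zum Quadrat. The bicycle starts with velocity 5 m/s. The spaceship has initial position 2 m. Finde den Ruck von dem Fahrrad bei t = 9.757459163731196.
Wir haben den Ruck j(t) = -30. Durch Einsetzen von t = 9.757459163731196: j(9.757459163731196) = -30.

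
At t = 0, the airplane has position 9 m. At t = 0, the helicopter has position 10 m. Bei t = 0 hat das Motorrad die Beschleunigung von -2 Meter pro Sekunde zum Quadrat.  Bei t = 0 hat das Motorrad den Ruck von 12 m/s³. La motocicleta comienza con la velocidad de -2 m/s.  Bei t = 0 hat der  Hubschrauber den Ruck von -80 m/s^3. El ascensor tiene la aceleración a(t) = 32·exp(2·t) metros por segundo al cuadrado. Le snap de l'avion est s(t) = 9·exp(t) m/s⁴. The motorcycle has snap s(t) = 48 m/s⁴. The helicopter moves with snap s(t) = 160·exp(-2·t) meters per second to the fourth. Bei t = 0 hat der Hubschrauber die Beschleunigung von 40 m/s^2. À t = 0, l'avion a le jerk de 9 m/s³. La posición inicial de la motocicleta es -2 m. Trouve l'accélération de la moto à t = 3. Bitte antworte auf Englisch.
We must find the antiderivative of our snap equation s(t) = 48 2 times. The integral of snap, with j(0) = 12, gives jerk: j(t) = 48·t + 12. The antiderivative of jerk, with a(0) = -2, gives acceleration: a(t) = 24·t^2 + 12·t - 2. From the given acceleration equation a(t) = 24·t^2 + 12·t - 2, we substitute t = 3 to get a = 250.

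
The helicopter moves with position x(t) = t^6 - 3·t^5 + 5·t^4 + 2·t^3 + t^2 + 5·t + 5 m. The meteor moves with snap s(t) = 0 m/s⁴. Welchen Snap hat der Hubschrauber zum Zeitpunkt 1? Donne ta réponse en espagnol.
Para resolver esto, necesitamos tomar 4 derivadas de nuestra ecuación de la posición x(t) = t^6 - 3·t^5 + 5·t^4 + 2·t^3 + t^2 + 5·t + 5. Derivando la posición, obtenemos la velocidad: v(t) = 6·t^5 - 15·t^4 + 20·t^3 + 6·t^2 + 2·t + 5. La derivada de la velocidad da la aceleración: a(t) = 30·t^4 - 60·t^3 + 60·t^2 + 12·t + 2. Derivando la aceleración, obtenemos la sacudida: j(t) = 120·t^3 - 180·t^2 + 120·t + 12. La derivada de la sacudida da el snap: s(t) = 360·t^2 - 360·t + 120. Tenemos el snap s(t) = 360·t^2 - 360·t + 120. Sustituyendo t = 1: s(1) = 120.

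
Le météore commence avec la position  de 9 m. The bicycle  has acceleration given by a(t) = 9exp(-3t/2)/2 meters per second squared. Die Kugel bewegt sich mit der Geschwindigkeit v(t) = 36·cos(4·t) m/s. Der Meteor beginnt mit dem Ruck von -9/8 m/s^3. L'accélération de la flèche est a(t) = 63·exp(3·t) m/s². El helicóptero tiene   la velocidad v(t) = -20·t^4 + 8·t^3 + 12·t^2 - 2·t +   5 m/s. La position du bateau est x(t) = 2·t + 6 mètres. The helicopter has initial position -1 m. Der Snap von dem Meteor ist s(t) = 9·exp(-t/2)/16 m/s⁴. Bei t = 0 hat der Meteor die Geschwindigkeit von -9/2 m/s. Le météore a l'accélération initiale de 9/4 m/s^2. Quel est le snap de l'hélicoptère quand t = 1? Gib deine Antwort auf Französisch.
En partant de la vitesse v(t) = -20·t^4 + 8·t^3 + 12·t^2 - 2·t + 5, nous prenons 3 dérivées. En dérivant la vitesse, nous obtenons l'accélération: a(t) = -80·t^3 + 24·t^2 + 24·t - 2. La dérivée de l'accélération donne le jerk: j(t) = -240·t^2 + 48·t + 24. La dérivée du jerk donne le snap: s(t) = 48 - 480·t. De l'équation du snap s(t) = 48 - 480·t, nous substituons t = 1 pour obtenir s = -432.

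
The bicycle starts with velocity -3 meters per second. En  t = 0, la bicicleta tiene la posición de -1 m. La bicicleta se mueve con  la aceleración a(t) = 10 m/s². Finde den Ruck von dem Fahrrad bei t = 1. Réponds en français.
En partant de l'accélération a(t) = 10, nous prenons 1 dérivée. La dérivée de l'accélération donne le jerk: j(t) = 0. En utilisant j(t) = 0 et en substituant t = 1, nous trouvons j = 0.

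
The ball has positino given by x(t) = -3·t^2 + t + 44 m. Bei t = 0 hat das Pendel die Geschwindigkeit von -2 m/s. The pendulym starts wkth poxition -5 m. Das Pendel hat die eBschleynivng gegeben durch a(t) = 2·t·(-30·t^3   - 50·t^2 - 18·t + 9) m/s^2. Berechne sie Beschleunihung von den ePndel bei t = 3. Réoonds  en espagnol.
Tenemos la aceleración a(t) = 2·t·(-30·t^3 - 50·t^2 - 18·t + 9). Sustituyendo t = 3: a(3) = -7830.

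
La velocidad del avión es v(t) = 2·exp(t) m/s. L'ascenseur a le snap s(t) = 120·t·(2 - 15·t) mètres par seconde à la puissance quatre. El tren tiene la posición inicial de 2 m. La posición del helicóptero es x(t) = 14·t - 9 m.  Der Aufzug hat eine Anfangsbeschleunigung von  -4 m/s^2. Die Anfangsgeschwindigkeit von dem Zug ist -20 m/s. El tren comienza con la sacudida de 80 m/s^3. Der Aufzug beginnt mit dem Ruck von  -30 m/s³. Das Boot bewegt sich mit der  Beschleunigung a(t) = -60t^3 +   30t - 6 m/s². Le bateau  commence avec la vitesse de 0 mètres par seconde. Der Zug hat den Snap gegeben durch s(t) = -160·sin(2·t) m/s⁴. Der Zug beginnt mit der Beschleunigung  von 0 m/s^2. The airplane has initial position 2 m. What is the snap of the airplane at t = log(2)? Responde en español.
Para resolver esto, necesitamos tomar 3 derivadas de nuestra ecuación de la velocidad v(t) = 2·exp(t). Derivando la velocidad, obtenemos la aceleración: a(t) = 2·exp(t). Tomando d/dt de a(t), encontramos j(t) = 2·exp(t). La derivada de la sacudida da el snap: s(t) = 2·exp(t). Usando s(t) = 2·exp(t) y sustituyendo t = log(2), encontramos s = 4.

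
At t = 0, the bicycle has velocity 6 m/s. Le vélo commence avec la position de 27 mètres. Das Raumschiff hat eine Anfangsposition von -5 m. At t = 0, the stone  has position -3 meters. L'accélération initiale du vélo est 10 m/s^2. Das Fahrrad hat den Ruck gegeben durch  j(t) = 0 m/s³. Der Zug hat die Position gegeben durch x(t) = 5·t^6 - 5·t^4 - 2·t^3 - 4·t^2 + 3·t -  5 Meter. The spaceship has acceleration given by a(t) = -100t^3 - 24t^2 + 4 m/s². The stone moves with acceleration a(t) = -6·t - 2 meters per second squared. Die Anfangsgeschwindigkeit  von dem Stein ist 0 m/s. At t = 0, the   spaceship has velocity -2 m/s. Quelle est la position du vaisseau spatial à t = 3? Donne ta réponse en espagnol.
Para resolver esto, necesitamos tomar 2 integrales de nuestra ecuación de la aceleración a(t) = -100·t^3 - 24·t^2 + 4. La antiderivada de la aceleración es la velocidad. Usando v(0) = -2, obtenemos v(t) = -25·t^4 - 8·t^3 + 4·t - 2. Tomando ∫v(t)dt y aplicando x(0) = -5, encontramos x(t) = -5·t^5 - 2·t^4 + 2·t^2 - 2·t - 5. Tenemos la posición x(t) = -5·t^5 - 2·t^4 + 2·t^2 - 2·t - 5. Sustituyendo t = 3: x(3) = -1370.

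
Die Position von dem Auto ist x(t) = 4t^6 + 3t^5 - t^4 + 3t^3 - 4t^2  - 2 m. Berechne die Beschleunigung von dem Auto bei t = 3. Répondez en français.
Pour résoudre ceci, nous devons prendre 2 dérivées de notre équation de la position x(t) = 4·t^6 + 3·t^5 - t^4 + 3·t^3 - 4·t^2 - 2. La dérivée de la position donne la vitesse: v(t) = 24·t^5 + 15·t^4 - 4·t^3 + 9·t^2 - 8·t. La dérivée de la vitesse donne l'accélération: a(t) = 120·t^4 + 60·t^3 - 12·t^2 + 18·t - 8. En utilisant a(t) = 120·t^4 + 60·t^3 - 12·t^2 + 18·t - 8 et en substituant t = 3, nous trouvons a = 11278.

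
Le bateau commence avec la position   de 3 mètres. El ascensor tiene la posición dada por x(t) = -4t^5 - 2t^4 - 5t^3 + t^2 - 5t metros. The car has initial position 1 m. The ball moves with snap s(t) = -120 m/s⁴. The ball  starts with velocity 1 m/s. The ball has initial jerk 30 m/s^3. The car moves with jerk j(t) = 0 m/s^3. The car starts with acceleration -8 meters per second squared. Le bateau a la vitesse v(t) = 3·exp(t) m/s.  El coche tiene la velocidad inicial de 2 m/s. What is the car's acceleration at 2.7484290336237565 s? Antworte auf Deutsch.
Wir müssen das Integral unserer Gleichung für den Ruck j(t) = 0 1-mal finden. Die Stammfunktion von dem Ruck, mit a(0) = -8, ergibt die Beschleunigung: a(t) = -8. Aus der Gleichung für die Beschleunigung a(t) = -8, setzen wir t = 2.7484290336237565 ein und erhalten a = -8.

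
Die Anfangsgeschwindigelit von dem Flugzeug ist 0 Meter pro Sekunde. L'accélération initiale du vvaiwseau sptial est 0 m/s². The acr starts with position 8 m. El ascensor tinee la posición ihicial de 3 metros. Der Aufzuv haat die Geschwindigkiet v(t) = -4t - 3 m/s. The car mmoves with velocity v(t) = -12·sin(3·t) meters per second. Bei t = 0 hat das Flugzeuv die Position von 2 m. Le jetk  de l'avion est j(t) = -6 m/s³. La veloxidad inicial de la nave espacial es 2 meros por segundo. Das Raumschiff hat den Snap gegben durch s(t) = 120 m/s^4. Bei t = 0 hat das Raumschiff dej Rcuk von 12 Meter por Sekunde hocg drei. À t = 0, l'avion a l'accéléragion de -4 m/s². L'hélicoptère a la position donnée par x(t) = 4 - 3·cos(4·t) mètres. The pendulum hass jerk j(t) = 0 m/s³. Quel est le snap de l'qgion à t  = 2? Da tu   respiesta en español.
Para resolver esto, necesitamos tomar 1 derivada de nuestra ecuación de la sacudida j(t) = -6. La derivada de la sacudida da el snap: s(t) = 0. De la ecuación del snap s(t) = 0, sustituimos t = 2 para obtener s = 0.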